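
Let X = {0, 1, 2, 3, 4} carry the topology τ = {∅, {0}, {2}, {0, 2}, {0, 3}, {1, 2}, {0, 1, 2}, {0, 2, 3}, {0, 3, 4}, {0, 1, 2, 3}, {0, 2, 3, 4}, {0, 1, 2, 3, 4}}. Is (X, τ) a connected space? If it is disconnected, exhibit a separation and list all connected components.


(X, τ) is disconnected; components = [{1, 2}, {0, 3, 4}].

Find clopen sets (U ∈ τ with X ∖ U ∈ τ):
  U = ∅, X ∖ U = {0, 1, 2, 3, 4} — both open, so U is clopen.
  U = {1, 2}, X ∖ U = {0, 3, 4} — both open, so U is clopen.
  U = {0, 3, 4}, X ∖ U = {1, 2} — both open, so U is clopen.
  U = {0, 1, 2, 3, 4}, X ∖ U = ∅ — both open, so U is clopen.
Nontrivial clopen(s) exist: e.g. {0, 3, 4}. So (X, τ) is disconnected.
Compute connected components by grouping points that agree on all clopens:
  component: {1, 2}
  component: {0, 3, 4}


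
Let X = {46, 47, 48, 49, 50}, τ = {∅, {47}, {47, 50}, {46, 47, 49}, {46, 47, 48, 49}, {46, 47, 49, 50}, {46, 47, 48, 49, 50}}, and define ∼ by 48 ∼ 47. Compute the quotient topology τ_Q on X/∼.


X/∼ = {[46], [47=48], [49], [50]}; |τ_Q| = 3.

Equivalence classes: [46], [47=48], [49], [50].
Quotient map π: X → X/∼ sends 46 ↦ [46], 47 ↦ [47=48], 48 ↦ [47=48], 49 ↦ [49], 50 ↦ [50].
For each subset V ⊆ X/∼, compute π^{-1}(V) ⊆ X and check whether π^{-1}(V) ∈ τ. V is open in τ_Q iff π^{-1}(V) ∈ τ.
  V = {}: π^{-1}(V) = ∅ ∈ τ ✓.
  V = {[46]}: π^{-1}(V) = {46} ∉ τ ✗.
  V = {[47=48]}: π^{-1}(V) = {47, 48} ∉ τ ✗.
  V = {[46], [47=48]}: π^{-1}(V) = {46, 47, 48} ∉ τ ✗.
  V = {[49]}: π^{-1}(V) = {49} ∉ τ ✗.
  V = {[46], [49]}: π^{-1}(V) = {46, 49} ∉ τ ✗.
  V = {[47=48], [49]}: π^{-1}(V) = {47, 48, 49} ∉ τ ✗.
  V = {[46], [47=48], [49]}: π^{-1}(V) = {46, 47, 48, 49} ∈ τ ✓.
  V = {[50]}: π^{-1}(V) = {50} ∉ τ ✗.
  V = {[46], [50]}: π^{-1}(V) = {46, 50} ∉ τ ✗.
  V = {[47=48], [50]}: π^{-1}(V) = {47, 48, 50} ∉ τ ✗.
  V = {[46], [47=48], [50]}: π^{-1}(V) = {46, 47, 48, 50} ∉ τ ✗.
  V = {[49], [50]}: π^{-1}(V) = {49, 50} ∉ τ ✗.
  V = {[46], [49], [50]}: π^{-1}(V) = {46, 49, 50} ∉ τ ✗.
  V = {[47=48], [49], [50]}: π^{-1}(V) = {47, 48, 49, 50} ∉ τ ✗.
  V = {[46], [47=48], [49], [50]}: π^{-1}(V) = {46, 47, 48, 49, 50} ∈ τ ✓.
Open sets in the quotient: τ_Q = {{}, {[46], [47=48], [49]}, {[46], [47=48], [49], [50]}} (3 elements).


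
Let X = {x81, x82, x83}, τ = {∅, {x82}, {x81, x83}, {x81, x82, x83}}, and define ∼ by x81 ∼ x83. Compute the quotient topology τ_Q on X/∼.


X/∼ = {[x81=x83], [x82]}; |τ_Q| = 4.

Equivalence classes: [x81=x83], [x82].
Quotient map π: X → X/∼ sends x81 ↦ [x81=x83], x82 ↦ [x82], x83 ↦ [x81=x83].
For each subset V ⊆ X/∼, compute π^{-1}(V) ⊆ X and check whether π^{-1}(V) ∈ τ. V is open in τ_Q iff π^{-1}(V) ∈ τ.
  V = {}: π^{-1}(V) = ∅ ∈ τ ✓.
  V = {[x81=x83]}: π^{-1}(V) = {x81, x83} ∈ τ ✓.
  V = {[x82]}: π^{-1}(V) = {x82} ∈ τ ✓.
  V = {[x81=x83], [x82]}: π^{-1}(V) = {x81, x82, x83} ∈ τ ✓.
Open sets in the quotient: τ_Q = {{}, {[x81=x83]}, {[x82]}, {[x81=x83], [x82]}} (4 elements).


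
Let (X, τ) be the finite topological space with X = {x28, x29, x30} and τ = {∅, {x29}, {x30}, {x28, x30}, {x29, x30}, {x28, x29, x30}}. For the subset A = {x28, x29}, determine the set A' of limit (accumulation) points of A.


A' = ∅

For each x ∈ X, list the open sets U ∈ τ with x ∈ U, then check whether U ∩ (A ∖ {x}) ≠ ∅ for every such U.
  x = x28: open {x28, x30} ∋ x has {x28, x30} ∩ (A ∖ {x28}) = ∅, so x is NOT a limit point.
  x = x29: open {x29} ∋ x has {x29} ∩ (A ∖ {x29}) = ∅, so x is NOT a limit point.
  x = x30: open {x30} ∋ x has {x30} ∩ (A ∖ {x30}) = ∅, so x is NOT a limit point.
Collecting: A' = ∅.


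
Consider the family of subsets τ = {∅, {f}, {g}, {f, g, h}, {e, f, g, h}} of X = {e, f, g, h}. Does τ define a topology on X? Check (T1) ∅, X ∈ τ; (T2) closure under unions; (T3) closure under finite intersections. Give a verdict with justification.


τ is NOT a topology on X.

Axiom (T1): ∅ ∈ τ? Yes; X ∈ τ? Yes.
Axiom (T2/T3): check pairwise unions and intersections of members of τ.
Counterexample for (T2): {f} ∪ {g} = {f, g} ∉ τ. Therefore τ is NOT a topology.


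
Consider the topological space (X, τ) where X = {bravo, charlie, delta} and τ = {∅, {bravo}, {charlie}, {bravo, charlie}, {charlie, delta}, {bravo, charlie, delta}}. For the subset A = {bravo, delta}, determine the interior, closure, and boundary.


int(A) = {bravo}, cl(A) = {bravo, delta}, ∂A = {delta}.

Closed sets in (X, τ) are complements of opens:
  closed(X, τ) = {∅, {bravo}, {delta}, {bravo, delta}, {charlie, delta}, {bravo, charlie, delta}}.
int(A) = ⋃ {U ∈ τ : U ⊆ A}. Opens contained in A: ∅, {bravo}.
Taking the union of these: int(A) = {bravo}.
cl(A) = ⋂ {C closed : A ⊆ C}. Closed sets containing A: {bravo, delta}, {bravo, charlie, delta}.
Intersecting these: cl(A) = {bravo, delta}.
∂A = cl(A) ∖ int(A) = {bravo, delta} ∖ {bravo} = {delta}.


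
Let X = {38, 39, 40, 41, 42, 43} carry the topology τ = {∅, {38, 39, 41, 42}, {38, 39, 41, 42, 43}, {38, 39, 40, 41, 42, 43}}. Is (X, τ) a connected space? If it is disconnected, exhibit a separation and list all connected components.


(X, τ) is connected.

Find clopen sets (U ∈ τ with X ∖ U ∈ τ):
  U = ∅, X ∖ U = {38, 39, 40, 41, 42, 43} — both open, so U is clopen.
  U = {38, 39, 40, 41, 42, 43}, X ∖ U = ∅ — both open, so U is clopen.
Only trivial clopens (∅ and X) exist, so (X, τ) is connected.
Compute connected components by grouping points that agree on all clopens:
  component: {38, 39, 40, 41, 42, 43}


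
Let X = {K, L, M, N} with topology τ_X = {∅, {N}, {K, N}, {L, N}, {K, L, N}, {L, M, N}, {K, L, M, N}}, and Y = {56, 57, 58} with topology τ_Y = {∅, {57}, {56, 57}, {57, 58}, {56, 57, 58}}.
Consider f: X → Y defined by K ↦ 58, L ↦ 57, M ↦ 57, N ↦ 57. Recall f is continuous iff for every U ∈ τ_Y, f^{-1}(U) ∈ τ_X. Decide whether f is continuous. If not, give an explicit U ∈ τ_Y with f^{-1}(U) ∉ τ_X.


f IS continuous.

Compute f^{-1}(U) for each U ∈ τ_Y:
  U = ∅: f^{-1}(U) = ∅ ∈ τ_X ✓.
  U = {57}: f^{-1}(U) = {L, M, N} ∈ τ_X ✓.
  U = {56, 57}: f^{-1}(U) = {L, M, N} ∈ τ_X ✓.
  U = {57, 58}: f^{-1}(U) = {K, L, M, N} ∈ τ_X ✓.
  U = {56, 57, 58}: f^{-1}(U) = {K, L, M, N} ∈ τ_X ✓.
Every preimage lies in τ_X, so f IS continuous.


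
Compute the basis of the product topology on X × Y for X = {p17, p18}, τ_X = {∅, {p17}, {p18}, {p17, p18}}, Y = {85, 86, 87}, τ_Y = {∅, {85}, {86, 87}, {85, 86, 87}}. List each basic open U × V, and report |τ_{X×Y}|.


Basis B = {∅ × ∅, {p17} × {85}, {p18} × {85}, {p17, p18} × {85}, {p17} × {86, 87}, {p18} × {86, 87}, {p17} × {85, 86, 87}, {p18} × {85, 86, 87}, {p17, p18} × {86, 87}, {p17, p18} × {85, 86, 87}}; |τ_{X×Y}| = 16.

Enumerate products U × V with U ∈ τ_X, V ∈ τ_Y (deduplicated):
  ∅ × ∅ = {} (∅)
  {p17} × {85} = {(p17,85)}
  {p18} × {85} = {(p18,85)}
  {p17, p18} × {85} = {(p17,85), (p18,85)}
  {p17} × {86, 87} = {(p17,86), (p17,87)}
  {p18} × {86, 87} = {(p18,86), (p18,87)}
  {p17} × {85, 86, 87} = {(p17,85), (p17,86), (p17,87)}
  {p18} × {85, 86, 87} = {(p18,85), (p18,86), (p18,87)}
  {p17, p18} × {86, 87} = {(p17,86), (p17,87), (p18,86), (p18,87)}
  {p17, p18} × {85, 86, 87} = {(p17,85), (p17,86), (p17,87), (p18,85), (p18,86), (p18,87)}
These 10 distinct sets form the basis B.
Close under arbitrary unions to get τ_{X×Y}; counting gives |τ_{X×Y}| = 16.


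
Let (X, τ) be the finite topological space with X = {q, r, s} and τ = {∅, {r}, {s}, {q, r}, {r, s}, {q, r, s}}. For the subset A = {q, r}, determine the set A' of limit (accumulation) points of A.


A' = {q}

For each x ∈ X, list the open sets U ∈ τ with x ∈ U, then check whether U ∩ (A ∖ {x}) ≠ ∅ for every such U.
  x = q: opens ∋ x are {q, r}, {q, r, s}; each meets A ∖ {q}, so x IS a limit point.
  x = r: open {r} ∋ x has {r} ∩ (A ∖ {r}) = ∅, so x is NOT a limit point.
  x = s: open {s} ∋ x has {s} ∩ (A ∖ {s}) = ∅, so x is NOT a limit point.
Collecting: A' = {q}.


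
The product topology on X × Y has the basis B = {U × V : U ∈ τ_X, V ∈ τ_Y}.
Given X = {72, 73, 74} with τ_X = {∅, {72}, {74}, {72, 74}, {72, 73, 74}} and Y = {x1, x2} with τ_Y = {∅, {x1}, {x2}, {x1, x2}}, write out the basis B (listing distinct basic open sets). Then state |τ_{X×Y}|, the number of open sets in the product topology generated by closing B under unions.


Basis B = {∅ × ∅, {72} × {x1}, {72} × {x2}, {74} × {x1}, {74} × {x2}, {72} × {x1, x2}, {72, 74} × {x1}, {72, 74} × {x2}, {74} × {x1, x2}, {72, 73, 74} × {x1}, {72, 73, 74} × {x2}, {72, 74} × {x1, x2}, {72, 73, 74} × {x1, x2}}; |τ_{X×Y}| = 25.

Enumerate products U × V with U ∈ τ_X, V ∈ τ_Y (deduplicated):
  ∅ × ∅ = {} (∅)
  {72} × {x1} = {(72,x1)}
  {72} × {x2} = {(72,x2)}
  {74} × {x1} = {(74,x1)}
  {74} × {x2} = {(74,x2)}
  {72} × {x1, x2} = {(72,x1), (72,x2)}
  {72, 74} × {x1} = {(72,x1), (74,x1)}
  {72, 74} × {x2} = {(72,x2), (74,x2)}
  {74} × {x1, x2} = {(74,x1), (74,x2)}
  {72, 73, 74} × {x1} = {(72,x1), (73,x1), (74,x1)}
  {72, 73, 74} × {x2} = {(72,x2), (73,x2), (74,x2)}
  {72, 74} × {x1, x2} = {(72,x1), (72,x2), (74,x1), (74,x2)}
  {72, 73, 74} × {x1, x2} = {(72,x1), (72,x2), (73,x1), (73,x2), (74,x1), (74,x2)}
These 13 distinct sets form the basis B.
Close under arbitrary unions to get τ_{X×Y}; counting gives |τ_{X×Y}| = 25.


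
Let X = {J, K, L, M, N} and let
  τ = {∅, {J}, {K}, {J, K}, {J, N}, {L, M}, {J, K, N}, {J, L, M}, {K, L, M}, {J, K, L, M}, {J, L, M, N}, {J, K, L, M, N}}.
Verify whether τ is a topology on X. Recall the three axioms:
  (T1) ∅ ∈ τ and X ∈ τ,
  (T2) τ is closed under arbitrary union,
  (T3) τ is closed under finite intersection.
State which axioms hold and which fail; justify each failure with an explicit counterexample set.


τ IS a topology on X.

Axiom (T1): ∅ ∈ τ? Yes; X ∈ τ? Yes.
Axiom (T2/T3): check pairwise unions and intersections of members of τ.
All pairwise intersections and unions checked — each lies in τ. Therefore τ satisfies (T1), (T2), (T3): it IS a topology on X.


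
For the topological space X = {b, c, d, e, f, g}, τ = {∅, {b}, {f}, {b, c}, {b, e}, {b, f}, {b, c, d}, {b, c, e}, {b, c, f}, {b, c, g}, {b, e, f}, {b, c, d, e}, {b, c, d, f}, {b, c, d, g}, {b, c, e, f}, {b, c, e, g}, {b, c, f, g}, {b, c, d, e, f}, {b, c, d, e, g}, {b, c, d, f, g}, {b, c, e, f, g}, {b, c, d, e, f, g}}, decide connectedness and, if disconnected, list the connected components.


(X, τ) is disconnected; components = [{f}, {b, c, d, e, g}].

Find clopen sets (U ∈ τ with X ∖ U ∈ τ):
  U = ∅, X ∖ U = {b, c, d, e, f, g} — both open, so U is clopen.
  U = {f}, X ∖ U = {b, c, d, e, g} — both open, so U is clopen.
  U = {b, c, d, e, g}, X ∖ U = {f} — both open, so U is clopen.
  U = {b, c, d, e, f, g}, X ∖ U = ∅ — both open, so U is clopen.
Nontrivial clopen(s) exist: e.g. {f}. So (X, τ) is disconnected.
Compute connected components by grouping points that agree on all clopens:
  component: {f}
  component: {b, c, d, e, g}


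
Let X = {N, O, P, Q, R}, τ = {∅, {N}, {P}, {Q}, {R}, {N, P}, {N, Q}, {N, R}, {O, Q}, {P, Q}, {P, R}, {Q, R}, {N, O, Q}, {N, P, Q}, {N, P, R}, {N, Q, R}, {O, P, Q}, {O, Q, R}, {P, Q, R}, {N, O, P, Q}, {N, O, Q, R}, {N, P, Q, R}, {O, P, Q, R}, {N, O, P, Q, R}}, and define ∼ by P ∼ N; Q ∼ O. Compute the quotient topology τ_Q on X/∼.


X/∼ = {[N=P], [O=Q], [R]}; |τ_Q| = 8.

Equivalence classes: [N=P], [O=Q], [R].
Quotient map π: X → X/∼ sends N ↦ [N=P], O ↦ [O=Q], P ↦ [N=P], Q ↦ [O=Q], R ↦ [R].
For each subset V ⊆ X/∼, compute π^{-1}(V) ⊆ X and check whether π^{-1}(V) ∈ τ. V is open in τ_Q iff π^{-1}(V) ∈ τ.
  V = {}: π^{-1}(V) = ∅ ∈ τ ✓.
  V = {[N=P]}: π^{-1}(V) = {N, P} ∈ τ ✓.
  V = {[O=Q]}: π^{-1}(V) = {O, Q} ∈ τ ✓.
  V = {[N=P], [O=Q]}: π^{-1}(V) = {N, O, P, Q} ∈ τ ✓.
  V = {[R]}: π^{-1}(V) = {R} ∈ τ ✓.
  V = {[N=P], [R]}: π^{-1}(V) = {N, P, R} ∈ τ ✓.
  V = {[O=Q], [R]}: π^{-1}(V) = {O, Q, R} ∈ τ ✓.
  V = {[N=P], [O=Q], [R]}: π^{-1}(V) = {N, O, P, Q, R} ∈ τ ✓.
Open sets in the quotient: τ_Q = {{}, {[N=P]}, {[O=Q]}, {[N=P], [O=Q]}, {[R]}, {[N=P], [R]}, {[O=Q], [R]}, {[N=P], [O=Q], [R]}} (8 elements).


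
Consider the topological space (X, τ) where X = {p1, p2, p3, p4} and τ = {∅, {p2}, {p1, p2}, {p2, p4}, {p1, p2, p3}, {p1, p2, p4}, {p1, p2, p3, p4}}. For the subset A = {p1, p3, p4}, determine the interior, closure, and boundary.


int(A) = ∅, cl(A) = {p1, p3, p4}, ∂A = {p1, p3, p4}.

Closed sets in (X, τ) are complements of opens:
  closed(X, τ) = {∅, {p3}, {p4}, {p1, p3}, {p3, p4}, {p1, p3, p4}, {p1, p2, p3, p4}}.
int(A) = ⋃ {U ∈ τ : U ⊆ A}. Opens contained in A: ∅.
Taking the union of these: int(A) = ∅.
cl(A) = ⋂ {C closed : A ⊆ C}. Closed sets containing A: {p1, p3, p4}, {p1, p2, p3, p4}.
Intersecting these: cl(A) = {p1, p3, p4}.
∂A = cl(A) ∖ int(A) = {p1, p3, p4} ∖ ∅ = {p1, p3, p4}.


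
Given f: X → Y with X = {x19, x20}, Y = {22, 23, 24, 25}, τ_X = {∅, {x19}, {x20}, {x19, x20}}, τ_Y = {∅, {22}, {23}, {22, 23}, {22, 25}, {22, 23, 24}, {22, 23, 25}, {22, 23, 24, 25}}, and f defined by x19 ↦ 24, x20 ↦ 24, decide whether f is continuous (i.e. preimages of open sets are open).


f IS continuous.

Compute f^{-1}(U) for each U ∈ τ_Y:
  U = ∅: f^{-1}(U) = ∅ ∈ τ_X ✓.
  U = {22}: f^{-1}(U) = ∅ ∈ τ_X ✓.
  U = {23}: f^{-1}(U) = ∅ ∈ τ_X ✓.
  U = {22, 23}: f^{-1}(U) = ∅ ∈ τ_X ✓.
  U = {22, 25}: f^{-1}(U) = ∅ ∈ τ_X ✓.
  U = {22, 23, 24}: f^{-1}(U) = {x19, x20} ∈ τ_X ✓.
  U = {22, 23, 25}: f^{-1}(U) = ∅ ∈ τ_X ✓.
  U = {22, 23, 24, 25}: f^{-1}(U) = {x19, x20} ∈ τ_X ✓.
Every preimage lies in τ_X, so f IS continuous.


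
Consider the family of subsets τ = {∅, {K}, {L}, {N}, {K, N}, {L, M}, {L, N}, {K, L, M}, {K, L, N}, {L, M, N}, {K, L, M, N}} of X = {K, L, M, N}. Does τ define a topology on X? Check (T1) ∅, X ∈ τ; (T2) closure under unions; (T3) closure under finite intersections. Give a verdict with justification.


τ is NOT a topology on X.

Axiom (T1): ∅ ∈ τ? Yes; X ∈ τ? Yes.
Axiom (T2/T3): check pairwise unions and intersections of members of τ.
Counterexample for (T2): {K} ∪ {L} = {K, L} ∉ τ. Therefore τ is NOT a topology.


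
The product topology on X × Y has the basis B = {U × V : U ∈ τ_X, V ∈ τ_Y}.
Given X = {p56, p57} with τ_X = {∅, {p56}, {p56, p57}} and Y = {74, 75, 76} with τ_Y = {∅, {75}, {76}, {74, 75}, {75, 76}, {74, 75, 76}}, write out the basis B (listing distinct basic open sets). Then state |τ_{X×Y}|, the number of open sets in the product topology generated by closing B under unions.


Basis B = {∅ × ∅, {p56} × {75}, {p56} × {76}, {p56} × {74, 75}, {p56} × {75, 76}, {p56, p57} × {75}, {p56, p57} × {76}, {p56} × {74, 75, 76}, {p56, p57} × {74, 75}, {p56, p57} × {75, 76}, {p56, p57} × {74, 75, 76}}; |τ_{X×Y}| = 18.

Enumerate products U × V with U ∈ τ_X, V ∈ τ_Y (deduplicated):
  ∅ × ∅ = {} (∅)
  {p56} × {75} = {(p56,75)}
  {p56} × {76} = {(p56,76)}
  {p56} × {74, 75} = {(p56,74), (p56,75)}
  {p56} × {75, 76} = {(p56,75), (p56,76)}
  {p56, p57} × {75} = {(p56,75), (p57,75)}
  {p56, p57} × {76} = {(p56,76), (p57,76)}
  {p56} × {74, 75, 76} = {(p56,74), (p56,75), (p56,76)}
  {p56, p57} × {74, 75} = {(p56,74), (p56,75), (p57,74), (p57,75)}
  {p56, p57} × {75, 76} = {(p56,75), (p56,76), (p57,75), (p57,76)}
  {p56, p57} × {74, 75, 76} = {(p56,74), (p56,75), (p56,76), (p57,74), (p57,75), (p57,76)}
These 11 distinct sets form the basis B.
Close under arbitrary unions to get τ_{X×Y}; counting gives |τ_{X×Y}| = 18.


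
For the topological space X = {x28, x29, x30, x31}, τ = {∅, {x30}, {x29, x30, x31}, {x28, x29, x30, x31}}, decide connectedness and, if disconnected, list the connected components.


(X, τ) is connected.

Find clopen sets (U ∈ τ with X ∖ U ∈ τ):
  U = ∅, X ∖ U = {x28, x29, x30, x31} — both open, so U is clopen.
  U = {x28, x29, x30, x31}, X ∖ U = ∅ — both open, so U is clopen.
Only trivial clopens (∅ and X) exist, so (X, τ) is connected.
Compute connected components by grouping points that agree on all clopens:
  component: {x28, x29, x30, x31}


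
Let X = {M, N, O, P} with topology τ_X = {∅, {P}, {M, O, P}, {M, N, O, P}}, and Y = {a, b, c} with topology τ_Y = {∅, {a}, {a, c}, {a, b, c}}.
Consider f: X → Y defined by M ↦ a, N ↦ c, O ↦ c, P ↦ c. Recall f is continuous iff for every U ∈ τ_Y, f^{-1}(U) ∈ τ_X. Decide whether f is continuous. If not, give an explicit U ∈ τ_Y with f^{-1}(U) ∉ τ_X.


f is NOT continuous.

Compute f^{-1}(U) for each U ∈ τ_Y:
  U = ∅: f^{-1}(U) = ∅ ∈ τ_X ✓.
  U = {a}: f^{-1}(U) = {M} ∉ τ_X ✗.
  U = {a, c}: f^{-1}(U) = {M, N, O, P} ∈ τ_X ✓.
  U = {a, b, c}: f^{-1}(U) = {M, N, O, P} ∈ τ_X ✓.
Found U = {a} with f^{-1}(U) = {M} not in τ_X. Therefore f is NOT continuous.


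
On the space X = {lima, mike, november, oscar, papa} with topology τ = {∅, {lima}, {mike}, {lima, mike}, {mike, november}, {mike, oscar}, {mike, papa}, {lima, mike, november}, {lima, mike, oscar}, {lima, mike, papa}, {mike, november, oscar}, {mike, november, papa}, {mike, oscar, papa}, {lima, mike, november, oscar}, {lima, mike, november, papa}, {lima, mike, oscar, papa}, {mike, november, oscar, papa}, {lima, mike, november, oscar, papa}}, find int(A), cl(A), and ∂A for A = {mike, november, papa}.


int(A) = {mike, november, papa}, cl(A) = {mike, november, oscar, papa}, ∂A = {oscar}.

Closed sets in (X, τ) are complements of opens:
  closed(X, τ) = {∅, {lima}, {november}, {oscar}, {papa}, {lima, november}, {lima, oscar}, {lima, papa}, {november, oscar}, {november, papa}, {oscar, papa}, {lima, november, oscar}, {lima, november, papa}, {lima, oscar, papa}, {november, oscar, papa}, {lima, november, oscar, papa}, {mike, november, oscar, papa}, {lima, mike, november, oscar, papa}}.
int(A) = ⋃ {U ∈ τ : U ⊆ A}. Opens contained in A: ∅, {mike}, {mike, november}, {mike, papa}, {mike, november, papa}.
Taking the union of these: int(A) = {mike, november, papa}.
cl(A) = ⋂ {C closed : A ⊆ C}. Closed sets containing A: {mike, november, oscar, papa}, {lima, mike, november, oscar, papa}.
Intersecting these: cl(A) = {mike, november, oscar, papa}.
∂A = cl(A) ∖ int(A) = {mike, november, oscar, papa} ∖ {mike, november, papa} = {oscar}.


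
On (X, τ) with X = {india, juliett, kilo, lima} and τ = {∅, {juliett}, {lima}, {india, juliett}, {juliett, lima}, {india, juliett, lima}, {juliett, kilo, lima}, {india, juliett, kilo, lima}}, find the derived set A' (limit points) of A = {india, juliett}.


A' = {india, kilo}

For each x ∈ X, list the open sets U ∈ τ with x ∈ U, then check whether U ∩ (A ∖ {x}) ≠ ∅ for every such U.
  x = india: opens ∋ x are {india, juliett}, {india, juliett, lima}, {india, juliett, kilo, lima}; each meets A ∖ {india}, so x IS a limit point.
  x = juliett: open {juliett} ∋ x has {juliett} ∩ (A ∖ {juliett}) = ∅, so x is NOT a limit point.
  x = kilo: opens ∋ x are {juliett, kilo, lima}, {india, juliett, kilo, lima}; each meets A ∖ {kilo}, so x IS a limit point.
  x = lima: open {lima} ∋ x has {lima} ∩ (A ∖ {lima}) = ∅, so x is NOT a limit point.
Collecting: A' = {india, kilo}.


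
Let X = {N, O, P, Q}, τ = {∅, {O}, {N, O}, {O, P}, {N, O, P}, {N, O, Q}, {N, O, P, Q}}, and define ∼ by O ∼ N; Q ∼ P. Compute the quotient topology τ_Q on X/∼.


X/∼ = {[N=O], [P=Q]}; |τ_Q| = 3.

Equivalence classes: [N=O], [P=Q].
Quotient map π: X → X/∼ sends N ↦ [N=O], O ↦ [N=O], P ↦ [P=Q], Q ↦ [P=Q].
For each subset V ⊆ X/∼, compute π^{-1}(V) ⊆ X and check whether π^{-1}(V) ∈ τ. V is open in τ_Q iff π^{-1}(V) ∈ τ.
  V = {}: π^{-1}(V) = ∅ ∈ τ ✓.
  V = {[N=O]}: π^{-1}(V) = {N, O} ∈ τ ✓.
  V = {[P=Q]}: π^{-1}(V) = {P, Q} ∉ τ ✗.
  V = {[N=O], [P=Q]}: π^{-1}(V) = {N, O, P, Q} ∈ τ ✓.
Open sets in the quotient: τ_Q = {{}, {[N=O]}, {[N=O], [P=Q]}} (3 elements).


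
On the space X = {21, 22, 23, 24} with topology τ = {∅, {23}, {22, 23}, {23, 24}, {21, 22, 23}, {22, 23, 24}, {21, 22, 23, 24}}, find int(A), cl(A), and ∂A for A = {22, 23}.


int(A) = {22, 23}, cl(A) = {21, 22, 23, 24}, ∂A = {21, 24}.

Closed sets in (X, τ) are complements of opens:
  closed(X, τ) = {∅, {21}, {24}, {21, 22}, {21, 24}, {21, 22, 24}, {21, 22, 23, 24}}.
int(A) = ⋃ {U ∈ τ : U ⊆ A}. Opens contained in A: ∅, {23}, {22, 23}.
Taking the union of these: int(A) = {22, 23}.
cl(A) = ⋂ {C closed : A ⊆ C}. Closed sets containing A: {21, 22, 23, 24}.
Intersecting these: cl(A) = {21, 22, 23, 24}.
∂A = cl(A) ∖ int(A) = {21, 22, 23, 24} ∖ {22, 23} = {21, 24}.


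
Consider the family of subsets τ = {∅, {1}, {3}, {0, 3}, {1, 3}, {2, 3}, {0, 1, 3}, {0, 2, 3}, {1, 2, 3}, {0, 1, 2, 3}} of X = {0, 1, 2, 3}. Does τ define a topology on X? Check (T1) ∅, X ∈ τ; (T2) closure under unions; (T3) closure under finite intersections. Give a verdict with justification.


τ IS a topology on X.

Axiom (T1): ∅ ∈ τ? Yes; X ∈ τ? Yes.
Axiom (T2/T3): check pairwise unions and intersections of members of τ.
All pairwise intersections and unions checked — each lies in τ. Therefore τ satisfies (T1), (T2), (T3): it IS a topology on X.


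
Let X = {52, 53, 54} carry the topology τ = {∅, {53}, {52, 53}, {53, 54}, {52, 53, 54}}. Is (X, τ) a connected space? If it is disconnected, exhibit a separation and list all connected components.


(X, τ) is connected.

Find clopen sets (U ∈ τ with X ∖ U ∈ τ):
  U = ∅, X ∖ U = {52, 53, 54} — both open, so U is clopen.
  U = {52, 53, 54}, X ∖ U = ∅ — both open, so U is clopen.
Only trivial clopens (∅ and X) exist, so (X, τ) is connected.
Compute connected components by grouping points that agree on all clopens:
  component: {52, 53, 54}


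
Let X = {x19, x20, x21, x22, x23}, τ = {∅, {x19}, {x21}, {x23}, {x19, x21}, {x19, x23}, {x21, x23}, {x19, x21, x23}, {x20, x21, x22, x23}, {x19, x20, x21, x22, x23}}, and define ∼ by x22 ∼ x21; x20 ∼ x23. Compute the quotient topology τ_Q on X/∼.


X/∼ = {[x19], [x20=x23], [x21=x22]}; |τ_Q| = 4.

Equivalence classes: [x19], [x20=x23], [x21=x22].
Quotient map π: X → X/∼ sends x19 ↦ [x19], x20 ↦ [x20=x23], x21 ↦ [x21=x22], x22 ↦ [x21=x22], x23 ↦ [x20=x23].
For each subset V ⊆ X/∼, compute π^{-1}(V) ⊆ X and check whether π^{-1}(V) ∈ τ. V is open in τ_Q iff π^{-1}(V) ∈ τ.
  V = {}: π^{-1}(V) = ∅ ∈ τ ✓.
  V = {[x19]}: π^{-1}(V) = {x19} ∈ τ ✓.
  V = {[x20=x23]}: π^{-1}(V) = {x20, x23} ∉ τ ✗.
  V = {[x19], [x20=x23]}: π^{-1}(V) = {x19, x20, x23} ∉ τ ✗.
  V = {[x21=x22]}: π^{-1}(V) = {x21, x22} ∉ τ ✗.
  V = {[x19], [x21=x22]}: π^{-1}(V) = {x19, x21, x22} ∉ τ ✗.
  V = {[x20=x23], [x21=x22]}: π^{-1}(V) = {x20, x21, x22, x23} ∈ τ ✓.
  V = {[x19], [x20=x23], [x21=x22]}: π^{-1}(V) = {x19, x20, x21, x22, x23} ∈ τ ✓.
Open sets in the quotient: τ_Q = {{}, {[x19]}, {[x20=x23], [x21=x22]}, {[x19], [x20=x23], [x21=x22]}} (4 elements).


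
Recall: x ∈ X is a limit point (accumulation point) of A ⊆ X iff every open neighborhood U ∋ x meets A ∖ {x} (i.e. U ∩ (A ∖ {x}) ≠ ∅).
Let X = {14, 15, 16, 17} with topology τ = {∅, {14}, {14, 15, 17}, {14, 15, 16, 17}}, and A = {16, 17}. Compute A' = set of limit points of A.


A' = {15, 16}

For each x ∈ X, list the open sets U ∈ τ with x ∈ U, then check whether U ∩ (A ∖ {x}) ≠ ∅ for every such U.
  x = 14: open {14} ∋ x has {14} ∩ (A ∖ {14}) = ∅, so x is NOT a limit point.
  x = 15: opens ∋ x are {14, 15, 17}, {14, 15, 16, 17}; each meets A ∖ {15}, so x IS a limit point.
  x = 16: opens ∋ x are {14, 15, 16, 17}; each meets A ∖ {16}, so x IS a limit point.
  x = 17: open {14, 15, 17} ∋ x has {14, 15, 17} ∩ (A ∖ {17}) = ∅, so x is NOT a limit point.
Collecting: A' = {15, 16}.


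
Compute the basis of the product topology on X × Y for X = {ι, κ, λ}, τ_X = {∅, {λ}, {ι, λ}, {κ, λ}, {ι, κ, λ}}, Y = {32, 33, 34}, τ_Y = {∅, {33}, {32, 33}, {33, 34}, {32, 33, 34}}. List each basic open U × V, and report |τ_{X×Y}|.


Basis B = {∅ × ∅, {λ} × {33}, {ι, λ} × {33}, {κ, λ} × {33}, {λ} × {32, 33}, {λ} × {33, 34}, {ι, κ, λ} × {33}, {λ} × {32, 33, 34}, {ι, λ} × {32, 33}, {ι, λ} × {33, 34}, {κ, λ} × {32, 33}, {κ, λ} × {33, 34}, {ι, λ} × {32, 33, 34}, {ι, κ, λ} × {32, 33}, {ι, κ, λ} × {33, 34}, {κ, λ} × {32, 33, 34}, {ι, κ, λ} × {32, 33, 34}}; |τ_{X×Y}| = 48.

Enumerate products U × V with U ∈ τ_X, V ∈ τ_Y (deduplicated):
  ∅ × ∅ = {} (∅)
  {λ} × {33} = {(λ,33)}
  {ι, λ} × {33} = {(ι,33), (λ,33)}
  {κ, λ} × {33} = {(κ,33), (λ,33)}
  {λ} × {32, 33} = {(λ,32), (λ,33)}
  {λ} × {33, 34} = {(λ,33), (λ,34)}
  {ι, κ, λ} × {33} = {(ι,33), (κ,33), (λ,33)}
  {λ} × {32, 33, 34} = {(λ,32), (λ,33), (λ,34)}
  {ι, λ} × {32, 33} = {(ι,32), (ι,33), (λ,32), (λ,33)}
  {ι, λ} × {33, 34} = {(ι,33), (ι,34), (λ,33), (λ,34)}
  {κ, λ} × {32, 33} = {(κ,32), (κ,33), (λ,32), (λ,33)}
  {κ, λ} × {33, 34} = {(κ,33), (κ,34), (λ,33), (λ,34)}
  {ι, λ} × {32, 33, 34} = {(ι,32), (ι,33), (ι,34), (λ,32), (λ,33), (λ,34)}
  {ι, κ, λ} × {32, 33} = {(ι,32), (ι,33), (κ,32), (κ,33), (λ,32), (λ,33)}
  {ι, κ, λ} × {33, 34} = {(ι,33), (ι,34), (κ,33), (κ,34), (λ,33), (λ,34)}
  {κ, λ} × {32, 33, 34} = {(κ,32), (κ,33), (κ,34), (λ,32), (λ,33), (λ,34)}
  {ι, κ, λ} × {32, 33, 34} = {(ι,32), (ι,33), (ι,34), (κ,32), (κ,33), (κ,34), (λ,32), (λ,33), (λ,34)}
These 17 distinct sets form the basis B.
Close under arbitrary unions to get τ_{X×Y}; counting gives |τ_{X×Y}| = 48.


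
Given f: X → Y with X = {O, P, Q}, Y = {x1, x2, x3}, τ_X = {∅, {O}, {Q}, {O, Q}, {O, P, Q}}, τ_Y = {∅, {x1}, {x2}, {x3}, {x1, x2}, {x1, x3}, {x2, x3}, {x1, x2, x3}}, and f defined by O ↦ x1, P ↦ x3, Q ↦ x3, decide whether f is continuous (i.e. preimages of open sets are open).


f is NOT continuous.

Compute f^{-1}(U) for each U ∈ τ_Y:
  U = ∅: f^{-1}(U) = ∅ ∈ τ_X ✓.
  U = {x1}: f^{-1}(U) = {O} ∈ τ_X ✓.
  U = {x2}: f^{-1}(U) = ∅ ∈ τ_X ✓.
  U = {x3}: f^{-1}(U) = {P, Q} ∉ τ_X ✗.
  U = {x1, x2}: f^{-1}(U) = {O} ∈ τ_X ✓.
  U = {x1, x3}: f^{-1}(U) = {O, P, Q} ∈ τ_X ✓.
  U = {x2, x3}: f^{-1}(U) = {P, Q} ∉ τ_X ✗.
  U = {x1, x2, x3}: f^{-1}(U) = {O, P, Q} ∈ τ_X ✓.
Found U = {x3} with f^{-1}(U) = {P, Q} not in τ_X. Therefore f is NOT continuous.


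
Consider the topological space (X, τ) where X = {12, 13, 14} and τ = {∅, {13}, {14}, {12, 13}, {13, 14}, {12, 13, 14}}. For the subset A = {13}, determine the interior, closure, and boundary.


int(A) = {13}, cl(A) = {12, 13}, ∂A = {12}.

Closed sets in (X, τ) are complements of opens:
  closed(X, τ) = {∅, {12}, {14}, {12, 13}, {12, 14}, {12, 13, 14}}.
int(A) = ⋃ {U ∈ τ : U ⊆ A}. Opens contained in A: ∅, {13}.
Taking the union of these: int(A) = {13}.
cl(A) = ⋂ {C closed : A ⊆ C}. Closed sets containing A: {12, 13}, {12, 13, 14}.
Intersecting these: cl(A) = {12, 13}.
∂A = cl(A) ∖ int(A) = {12, 13} ∖ {13} = {12}.


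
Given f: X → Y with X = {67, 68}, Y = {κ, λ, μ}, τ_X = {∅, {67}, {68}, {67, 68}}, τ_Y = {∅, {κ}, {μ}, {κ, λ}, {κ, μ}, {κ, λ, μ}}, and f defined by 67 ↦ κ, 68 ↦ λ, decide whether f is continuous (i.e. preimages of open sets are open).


f IS continuous.

Compute f^{-1}(U) for each U ∈ τ_Y:
  U = ∅: f^{-1}(U) = ∅ ∈ τ_X ✓.
  U = {κ}: f^{-1}(U) = {67} ∈ τ_X ✓.
  U = {μ}: f^{-1}(U) = ∅ ∈ τ_X ✓.
  U = {κ, λ}: f^{-1}(U) = {67, 68} ∈ τ_X ✓.
  U = {κ, μ}: f^{-1}(U) = {67} ∈ τ_X ✓.
  U = {κ, λ, μ}: f^{-1}(U) = {67, 68} ∈ τ_X ✓.
Every preimage lies in τ_X, so f IS continuous.


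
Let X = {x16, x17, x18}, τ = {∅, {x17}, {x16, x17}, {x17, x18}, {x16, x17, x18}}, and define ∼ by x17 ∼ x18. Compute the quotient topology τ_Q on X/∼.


X/∼ = {[x16], [x17=x18]}; |τ_Q| = 3.

Equivalence classes: [x16], [x17=x18].
Quotient map π: X → X/∼ sends x16 ↦ [x16], x17 ↦ [x17=x18], x18 ↦ [x17=x18].
For each subset V ⊆ X/∼, compute π^{-1}(V) ⊆ X and check whether π^{-1}(V) ∈ τ. V is open in τ_Q iff π^{-1}(V) ∈ τ.
  V = {}: π^{-1}(V) = ∅ ∈ τ ✓.
  V = {[x16]}: π^{-1}(V) = {x16} ∉ τ ✗.
  V = {[x17=x18]}: π^{-1}(V) = {x17, x18} ∈ τ ✓.
  V = {[x16], [x17=x18]}: π^{-1}(V) = {x16, x17, x18} ∈ τ ✓.
Open sets in the quotient: τ_Q = {{}, {[x17=x18]}, {[x16], [x17=x18]}} (3 elements).


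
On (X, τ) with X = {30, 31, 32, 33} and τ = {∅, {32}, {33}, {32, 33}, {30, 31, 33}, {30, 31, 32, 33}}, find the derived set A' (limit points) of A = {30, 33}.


A' = {30, 31}

For each x ∈ X, list the open sets U ∈ τ with x ∈ U, then check whether U ∩ (A ∖ {x}) ≠ ∅ for every such U.
  x = 30: opens ∋ x are {30, 31, 33}, {30, 31, 32, 33}; each meets A ∖ {30}, so x IS a limit point.
  x = 31: opens ∋ x are {30, 31, 33}, {30, 31, 32, 33}; each meets A ∖ {31}, so x IS a limit point.
  x = 32: open {32} ∋ x has {32} ∩ (A ∖ {32}) = ∅, so x is NOT a limit point.
  x = 33: open {33} ∋ x has {33} ∩ (A ∖ {33}) = ∅, so x is NOT a limit point.
Collecting: A' = {30, 31}.


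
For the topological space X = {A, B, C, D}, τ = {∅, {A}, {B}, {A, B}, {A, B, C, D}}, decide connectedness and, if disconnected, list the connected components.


(X, τ) is connected.

Find clopen sets (U ∈ τ with X ∖ U ∈ τ):
  U = ∅, X ∖ U = {A, B, C, D} — both open, so U is clopen.
  U = {A, B, C, D}, X ∖ U = ∅ — both open, so U is clopen.
Only trivial clopens (∅ and X) exist, so (X, τ) is connected.
Compute connected components by grouping points that agree on all clopens:
  component: {A, B, C, D}


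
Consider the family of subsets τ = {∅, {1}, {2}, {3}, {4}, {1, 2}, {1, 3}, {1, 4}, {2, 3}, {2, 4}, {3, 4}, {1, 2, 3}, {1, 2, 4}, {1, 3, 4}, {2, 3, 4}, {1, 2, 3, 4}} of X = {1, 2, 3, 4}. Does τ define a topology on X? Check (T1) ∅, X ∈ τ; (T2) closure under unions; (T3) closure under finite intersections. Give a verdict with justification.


τ IS a topology on X.

Axiom (T1): ∅ ∈ τ? Yes; X ∈ τ? Yes.
Axiom (T2/T3): check pairwise unions and intersections of members of τ.
All pairwise intersections and unions checked — each lies in τ. Therefore τ satisfies (T1), (T2), (T3): it IS a topology on X.


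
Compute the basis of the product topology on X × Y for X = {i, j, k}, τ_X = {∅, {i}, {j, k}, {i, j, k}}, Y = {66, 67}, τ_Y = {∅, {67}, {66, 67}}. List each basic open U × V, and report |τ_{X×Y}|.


Basis B = {∅ × ∅, {i} × {67}, {i} × {66, 67}, {j, k} × {67}, {i, j, k} × {67}, {j, k} × {66, 67}, {i, j, k} × {66, 67}}; |τ_{X×Y}| = 9.

Enumerate products U × V with U ∈ τ_X, V ∈ τ_Y (deduplicated):
  ∅ × ∅ = {} (∅)
  {i} × {67} = {(i,67)}
  {i} × {66, 67} = {(i,66), (i,67)}
  {j, k} × {67} = {(j,67), (k,67)}
  {i, j, k} × {67} = {(i,67), (j,67), (k,67)}
  {j, k} × {66, 67} = {(j,66), (j,67), (k,66), (k,67)}
  {i, j, k} × {66, 67} = {(i,66), (i,67), (j,66), (j,67), (k,66), (k,67)}
These 7 distinct sets form the basis B.
Close under arbitrary unions to get τ_{X×Y}; counting gives |τ_{X×Y}| = 9.


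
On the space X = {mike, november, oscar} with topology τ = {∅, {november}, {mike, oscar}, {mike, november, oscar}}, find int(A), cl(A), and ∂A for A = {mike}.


int(A) = ∅, cl(A) = {mike, oscar}, ∂A = {mike, oscar}.

Closed sets in (X, τ) are complements of opens:
  closed(X, τ) = {∅, {november}, {mike, oscar}, {mike, november, oscar}}.
int(A) = ⋃ {U ∈ τ : U ⊆ A}. Opens contained in A: ∅.
Taking the union of these: int(A) = ∅.
cl(A) = ⋂ {C closed : A ⊆ C}. Closed sets containing A: {mike, oscar}, {mike, november, oscar}.
Intersecting these: cl(A) = {mike, oscar}.
∂A = cl(A) ∖ int(A) = {mike, oscar} ∖ ∅ = {mike, oscar}.


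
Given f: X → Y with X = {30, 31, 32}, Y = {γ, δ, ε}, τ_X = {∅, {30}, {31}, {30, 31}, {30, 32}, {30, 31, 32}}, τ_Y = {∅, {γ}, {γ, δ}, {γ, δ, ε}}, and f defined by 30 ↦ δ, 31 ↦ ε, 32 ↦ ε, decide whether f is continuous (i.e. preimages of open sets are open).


f IS continuous.

Compute f^{-1}(U) for each U ∈ τ_Y:
  U = ∅: f^{-1}(U) = ∅ ∈ τ_X ✓.
  U = {γ}: f^{-1}(U) = ∅ ∈ τ_X ✓.
  U = {γ, δ}: f^{-1}(U) = {30} ∈ τ_X ✓.
  U = {γ, δ, ε}: f^{-1}(U) = {30, 31, 32} ∈ τ_X ✓.
Every preimage lies in τ_X, so f IS continuous.


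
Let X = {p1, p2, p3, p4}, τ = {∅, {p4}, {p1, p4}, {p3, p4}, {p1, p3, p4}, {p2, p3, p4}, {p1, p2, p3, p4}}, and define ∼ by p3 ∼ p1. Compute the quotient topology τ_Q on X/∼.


X/∼ = {[p1=p3], [p2], [p4]}; |τ_Q| = 4.

Equivalence classes: [p1=p3], [p2], [p4].
Quotient map π: X → X/∼ sends p1 ↦ [p1=p3], p2 ↦ [p2], p3 ↦ [p1=p3], p4 ↦ [p4].
For each subset V ⊆ X/∼, compute π^{-1}(V) ⊆ X and check whether π^{-1}(V) ∈ τ. V is open in τ_Q iff π^{-1}(V) ∈ τ.
  V = {}: π^{-1}(V) = ∅ ∈ τ ✓.
  V = {[p1=p3]}: π^{-1}(V) = {p1, p3} ∉ τ ✗.
  V = {[p2]}: π^{-1}(V) = {p2} ∉ τ ✗.
  V = {[p1=p3], [p2]}: π^{-1}(V) = {p1, p2, p3} ∉ τ ✗.
  V = {[p4]}: π^{-1}(V) = {p4} ∈ τ ✓.
  V = {[p1=p3], [p4]}: π^{-1}(V) = {p1, p3, p4} ∈ τ ✓.
  V = {[p2], [p4]}: π^{-1}(V) = {p2, p4} ∉ τ ✗.
  V = {[p1=p3], [p2], [p4]}: π^{-1}(V) = {p1, p2, p3, p4} ∈ τ ✓.
Open sets in the quotient: τ_Q = {{}, {[p4]}, {[p1=p3], [p4]}, {[p1=p3], [p2], [p4]}} (4 elements).


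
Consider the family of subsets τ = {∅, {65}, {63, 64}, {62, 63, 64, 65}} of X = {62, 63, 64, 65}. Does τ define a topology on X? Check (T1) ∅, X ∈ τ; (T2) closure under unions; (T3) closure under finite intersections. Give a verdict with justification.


τ is NOT a topology on X.

Axiom (T1): ∅ ∈ τ? Yes; X ∈ τ? Yes.
Axiom (T2/T3): check pairwise unions and intersections of members of τ.
Counterexample for (T2): {65} ∪ {63, 64} = {63, 64, 65} ∉ τ. Therefore τ is NOT a topology.


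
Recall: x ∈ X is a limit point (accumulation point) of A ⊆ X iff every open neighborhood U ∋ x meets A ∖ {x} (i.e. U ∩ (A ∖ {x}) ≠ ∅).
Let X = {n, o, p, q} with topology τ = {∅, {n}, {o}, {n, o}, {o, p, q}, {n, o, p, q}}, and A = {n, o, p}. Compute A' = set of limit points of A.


A' = {p, q}

For each x ∈ X, list the open sets U ∈ τ with x ∈ U, then check whether U ∩ (A ∖ {x}) ≠ ∅ for every such U.
  x = n: open {n} ∋ x has {n} ∩ (A ∖ {n}) = ∅, so x is NOT a limit point.
  x = o: open {o} ∋ x has {o} ∩ (A ∖ {o}) = ∅, so x is NOT a limit point.
  x = p: opens ∋ x are {o, p, q}, {n, o, p, q}; each meets A ∖ {p}, so x IS a limit point.
  x = q: opens ∋ x are {o, p, q}, {n, o, p, q}; each meets A ∖ {q}, so x IS a limit point.
Collecting: A' = {p, q}.


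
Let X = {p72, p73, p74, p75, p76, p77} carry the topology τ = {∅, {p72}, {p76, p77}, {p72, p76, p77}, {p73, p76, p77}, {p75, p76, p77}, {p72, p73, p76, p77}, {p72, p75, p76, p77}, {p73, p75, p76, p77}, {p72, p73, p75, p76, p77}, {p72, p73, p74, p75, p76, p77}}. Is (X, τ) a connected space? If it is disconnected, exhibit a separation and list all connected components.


(X, τ) is connected.

Find clopen sets (U ∈ τ with X ∖ U ∈ τ):
  U = ∅, X ∖ U = {p72, p73, p74, p75, p76, p77} — both open, so U is clopen.
  U = {p72, p73, p74, p75, p76, p77}, X ∖ U = ∅ — both open, so U is clopen.
Only trivial clopens (∅ and X) exist, so (X, τ) is connected.
Compute connected components by grouping points that agree on all clopens:
  component: {p72, p73, p74, p75, p76, p77}


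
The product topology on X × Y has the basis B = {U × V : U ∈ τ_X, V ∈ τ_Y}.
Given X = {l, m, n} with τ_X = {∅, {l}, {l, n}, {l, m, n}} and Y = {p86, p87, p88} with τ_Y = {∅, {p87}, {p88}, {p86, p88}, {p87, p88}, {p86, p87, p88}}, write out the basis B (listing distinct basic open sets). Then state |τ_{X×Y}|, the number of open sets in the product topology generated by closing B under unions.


Basis B = {∅ × ∅, {l} × {p87}, {l} × {p88}, {l} × {p86, p88}, {l} × {p87, p88}, {l, n} × {p87}, {l, n} × {p88}, {l} × {p86, p87, p88}, {l, m, n} × {p87}, {l, m, n} × {p88}, {l, n} × {p86, p88}, {l, n} × {p87, p88}, {l, n} × {p86, p87, p88}, {l, m, n} × {p86, p88}, {l, m, n} × {p87, p88}, {l, m, n} × {p86, p87, p88}}; |τ_{X×Y}| = 40.

Enumerate products U × V with U ∈ τ_X, V ∈ τ_Y (deduplicated):
  ∅ × ∅ = {} (∅)
  {l} × {p87} = {(l,p87)}
  {l} × {p88} = {(l,p88)}
  {l} × {p86, p88} = {(l,p86), (l,p88)}
  {l} × {p87, p88} = {(l,p87), (l,p88)}
  {l, n} × {p87} = {(l,p87), (n,p87)}
  {l, n} × {p88} = {(l,p88), (n,p88)}
  {l} × {p86, p87, p88} = {(l,p86), (l,p87), (l,p88)}
  {l, m, n} × {p87} = {(l,p87), (m,p87), (n,p87)}
  {l, m, n} × {p88} = {(l,p88), (m,p88), (n,p88)}
  {l, n} × {p86, p88} = {(l,p86), (l,p88), (n,p86), (n,p88)}
  {l, n} × {p87, p88} = {(l,p87), (l,p88), (n,p87), (n,p88)}
  {l, n} × {p86, p87, p88} = {(l,p86), (l,p87), (l,p88), (n,p86), (n,p87), (n,p88)}
  {l, m, n} × {p86, p88} = {(l,p86), (l,p88), (m,p86), (m,p88), (n,p86), (n,p88)}
  {l, m, n} × {p87, p88} = {(l,p87), (l,p88), (m,p87), (m,p88), (n,p87), (n,p88)}
  {l, m, n} × {p86, p87, p88} = {(l,p86), (l,p87), (l,p88), (m,p86), (m,p87), (m,p88), (n,p86), (n,p87), (n,p88)}
These 16 distinct sets form the basis B.
Close under arbitrary unions to get τ_{X×Y}; counting gives |τ_{X×Y}| = 40.


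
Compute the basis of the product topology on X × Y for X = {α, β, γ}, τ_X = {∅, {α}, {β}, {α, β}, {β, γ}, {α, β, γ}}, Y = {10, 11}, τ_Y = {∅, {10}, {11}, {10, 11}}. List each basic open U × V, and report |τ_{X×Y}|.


Basis B = {∅ × ∅, {α} × {10}, {α} × {11}, {β} × {10}, {β} × {11}, {α} × {10, 11}, {α, β} × {10}, {α, β} × {11}, {β} × {10, 11}, {β, γ} × {10}, {β, γ} × {11}, {α, β, γ} × {10}, {α, β, γ} × {11}, {α, β} × {10, 11}, {β, γ} × {10, 11}, {α, β, γ} × {10, 11}}; |τ_{X×Y}| = 36.

Enumerate products U × V with U ∈ τ_X, V ∈ τ_Y (deduplicated):
  ∅ × ∅ = {} (∅)
  {α} × {10} = {(α,10)}
  {α} × {11} = {(α,11)}
  {β} × {10} = {(β,10)}
  {β} × {11} = {(β,11)}
  {α} × {10, 11} = {(α,10), (α,11)}
  {α, β} × {10} = {(α,10), (β,10)}
  {α, β} × {11} = {(α,11), (β,11)}
  {β} × {10, 11} = {(β,10), (β,11)}
  {β, γ} × {10} = {(β,10), (γ,10)}
  {β, γ} × {11} = {(β,11), (γ,11)}
  {α, β, γ} × {10} = {(α,10), (β,10), (γ,10)}
  {α, β, γ} × {11} = {(α,11), (β,11), (γ,11)}
  {α, β} × {10, 11} = {(α,10), (α,11), (β,10), (β,11)}
  {β, γ} × {10, 11} = {(β,10), (β,11), (γ,10), (γ,11)}
  {α, β, γ} × {10, 11} = {(α,10), (α,11), (β,10), (β,11), (γ,10), (γ,11)}
These 16 distinct sets form the basis B.
Close under arbitrary unions to get τ_{X×Y}; counting gives |τ_{X×Y}| = 36.


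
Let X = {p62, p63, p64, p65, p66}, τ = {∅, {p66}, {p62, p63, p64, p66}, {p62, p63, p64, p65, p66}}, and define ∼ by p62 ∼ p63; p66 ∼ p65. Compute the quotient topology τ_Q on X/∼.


X/∼ = {[p62=p63], [p64], [p65=p66]}; |τ_Q| = 2.

Equivalence classes: [p62=p63], [p64], [p65=p66].
Quotient map π: X → X/∼ sends p62 ↦ [p62=p63], p63 ↦ [p62=p63], p64 ↦ [p64], p65 ↦ [p65=p66], p66 ↦ [p65=p66].
For each subset V ⊆ X/∼, compute π^{-1}(V) ⊆ X and check whether π^{-1}(V) ∈ τ. V is open in τ_Q iff π^{-1}(V) ∈ τ.
  V = {}: π^{-1}(V) = ∅ ∈ τ ✓.
  V = {[p62=p63]}: π^{-1}(V) = {p62, p63} ∉ τ ✗.
  V = {[p64]}: π^{-1}(V) = {p64} ∉ τ ✗.
  V = {[p62=p63], [p64]}: π^{-1}(V) = {p62, p63, p64} ∉ τ ✗.
  V = {[p65=p66]}: π^{-1}(V) = {p65, p66} ∉ τ ✗.
  V = {[p62=p63], [p65=p66]}: π^{-1}(V) = {p62, p63, p65, p66} ∉ τ ✗.
  V = {[p64], [p65=p66]}: π^{-1}(V) = {p64, p65, p66} ∉ τ ✗.
  V = {[p62=p63], [p64], [p65=p66]}: π^{-1}(V) = {p62, p63, p64, p65, p66} ∈ τ ✓.
Open sets in the quotient: τ_Q = {{}, {[p62=p63], [p64], [p65=p66]}} (2 elements).
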